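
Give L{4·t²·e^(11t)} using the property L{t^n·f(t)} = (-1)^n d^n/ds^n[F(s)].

L{e^(11t)} = 1/(s-11). d/ds[1/(s-11)] = -1/(s-11)². d²/ds²[1/(s-11)] = 2/(s-11)³. So L{t²·e^(11t)} = (-1)² · 2/(s-11)³ = 2/(s-11)³. Then L{4·t²·e^(11t)} = 4·2/(s-11)³ = 8/(s-11)³

Final answer: 8/(s-11)³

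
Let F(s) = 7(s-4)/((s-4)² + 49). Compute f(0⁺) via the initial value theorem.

f(0⁺) = lim_{s→∞} sF(s) = lim_{s→∞} 7s(s-4)/((s-4)² + 49) = 7

Final answer: 7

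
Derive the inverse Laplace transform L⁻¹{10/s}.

L⁻¹{c/s} = c, so L⁻¹{10/s} = 10

Final answer: 10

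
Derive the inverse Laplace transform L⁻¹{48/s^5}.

L⁻¹{n!/s^(n+1)} = t^n with n=4. So L⁻¹{24/s^5} = t^4, and L⁻¹{48/s^5} = (48/24)·t^4 = 2·t^4

Final answer: 2·t^4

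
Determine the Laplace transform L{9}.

L{9} = 9 · L{1} = 9/s

Final answer: 9/s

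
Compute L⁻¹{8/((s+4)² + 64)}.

Form: b/((s-a)² + b²) → e^(at)sin(bt). With a=-4, b=8

Final answer: e^(-4t)·sin(8t)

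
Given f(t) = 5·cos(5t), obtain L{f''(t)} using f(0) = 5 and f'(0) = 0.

F(s) = 5s/(s² + 25). L{f''(t)} = s²F(s) - sf(0) - f'(0) = 5s³/(s² + 25) - 5s = (5s³ - 5s(s² + 25))/(s² + 25) = -125s/(s² + 25)

Final answer: -125s/(s² + 25)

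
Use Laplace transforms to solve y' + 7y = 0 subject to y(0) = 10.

L{y'} + 7L{y} = 0. sY - 10 + 7Y = 0. Y(s+7) = 10. Y = 10/(s+7)

Final answer: y(t) = 10e^(-7t)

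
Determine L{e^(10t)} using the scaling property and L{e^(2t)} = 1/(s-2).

Using L{f(at)} = (1/a)F(s/a) with a=5 and f(t) = e^(2t): L{e^(10t)} = (1/5) · 1/((s/5)-2) = (1/5) · 5/(s-10) = 1/(s-10)

Final answer: 1/(s-10)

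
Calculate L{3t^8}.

L{t^n} = n!/s^(n+1). So L{3t^8} = 3·8!/s^9 = 120960/s^9

Final answer: 120960/s^9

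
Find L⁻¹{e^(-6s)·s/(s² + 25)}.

L⁻¹{s/(s² + 25)} = cos(5t). By the time shift theorem, L⁻¹{e^(-as)F(s)} = u(t-a)f(t-a) with a=6, so L⁻¹{e^(-6s)·s/(s² + 25)} = u(t-6)·cos(5(t-6))

Final answer: u(t-6)·cos(5(t-6))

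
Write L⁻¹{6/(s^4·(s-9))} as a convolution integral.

6/(s^4·(s-9)) = (6/s^4)·(1/(s-9)) = L{t^3}·L{e^(9t)}. So f(t) = t^3*e^(9t) = ∫₀ᵗ τ^3·e^(9(t-τ)) dτ

Final answer: ∫₀ᵗ τ^3·e^(9(t-τ)) dτ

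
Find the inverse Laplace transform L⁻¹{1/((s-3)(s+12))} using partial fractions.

Decompose: A/(s-3) + B/(s+12). A = 1/15, B = -1/15. f(t) = (e^(3t) - e^(-12t))/15

Final answer: (e^(3t) - e^(-12t))/15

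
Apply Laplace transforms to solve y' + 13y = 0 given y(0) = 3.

L{y'} + 13L{y} = 0. sY - 3 + 13Y = 0. Y(s+13) = 3. Y = 3/(s+13)

Final answer: y(t) = 3e^(-13t)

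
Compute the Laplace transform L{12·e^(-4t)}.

L{e^(at)} = 1/(s-a), so L{e^(-4t)} = 1/(s+4). Then L{12·e^(-4t)} = 12/(s+4)

Final answer: 12/(s+4)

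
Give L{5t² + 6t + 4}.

L{5t² + 6t + 4} = 5·2/s³ + 6/s² + 4/s = 10/s³ + 6/s² + 4/s

Final answer: 10/s³ + 6/s² + 4/s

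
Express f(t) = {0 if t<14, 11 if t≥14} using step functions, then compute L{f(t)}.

f(t) = 11·u(t-14). L{u(t-14)} = e^(-14s)/s, so L{f(t)} = 11·e^(-14s)/s

Final answer: 11·e^(-14s)/s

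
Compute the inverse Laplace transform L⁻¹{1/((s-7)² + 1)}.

Using frequency shift, L⁻¹{1/((s-7)² + 1)} = e^(7t)·sin(t)

Final answer: e^(7t)·sin(t)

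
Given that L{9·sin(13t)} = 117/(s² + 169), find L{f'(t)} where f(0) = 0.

L{f'(t)} = s·F(s) - f(0) = s·117/(s² + 169) - 0 = 117s/(s² + 169)

Final answer: 117s/(s² + 169)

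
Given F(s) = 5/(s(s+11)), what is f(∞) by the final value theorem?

f(∞) = lim_{s→0} s·5/(s(s+11)) = lim_{s→0} 5/(s+11) = 5/11 = 5/11

Final answer: 5/11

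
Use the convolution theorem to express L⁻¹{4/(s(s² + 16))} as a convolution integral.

4/(s(s² + 16)) = (1/s)·(4/(s² + 16)) = L{1}·L{sin(4t)}. So f(t) = 1*(sin(4t)) = ∫₀ᵗ sin(4τ) dτ

Final answer: ∫₀ᵗ sin(4τ) dτ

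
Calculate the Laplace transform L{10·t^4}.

L{t^n} = n!/s^(n+1), so L{t^4} = 24/s^5. Then L{10·t^4} = 10·24/s^5 = 240/s^5

Final answer: 240/s^5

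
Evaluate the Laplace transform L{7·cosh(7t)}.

L{cosh(ωt)} = s/(s² - ω²), so L{cosh(7t)} = s/(s² - 49). Then L{7·cosh(7t)} = 7·s/(s² - 49) = 7s/(s² - 49)

Final answer: 7s/(s² - 49)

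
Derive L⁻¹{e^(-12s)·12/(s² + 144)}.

L⁻¹{12/(s² + 144)} = sin(12t). By the time shift theorem, L⁻¹{e^(-as)F(s)} = u(t-a)f(t-a) with a=12, so L⁻¹{e^(-12s)·12/(s² + 144)} = u(t-12)·sin(12(t-12))

Final answer: u(t-12)·sin(12(t-12))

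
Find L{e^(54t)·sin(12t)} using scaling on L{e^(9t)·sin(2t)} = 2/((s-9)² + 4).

Scaling with a=6: L{e^(54t)·sin(12t)} = (1/6) · 2/((s/6-9)² + 4). Simplifying: 12/((s-54)² + 144)

Final answer: 12/((s-54)² + 144)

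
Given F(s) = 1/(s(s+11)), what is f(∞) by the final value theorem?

f(∞) = lim_{s→0} s·1/(s(s+11)) = lim_{s→0} 1/(s+11) = 1/11 = 1/11

Final answer: 1/11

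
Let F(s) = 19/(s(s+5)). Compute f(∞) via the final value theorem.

f(∞) = lim_{s→0} s·19/(s(s+5)) = lim_{s→0} 19/(s+5) = 19/5 = 19/5

Final answer: 19/5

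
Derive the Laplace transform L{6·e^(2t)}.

L{e^(at)} = 1/(s-a), so L{e^(2t)} = 1/(s-2). Then L{6·e^(2t)} = 6/(s-2)

Final answer: 6/(s-2)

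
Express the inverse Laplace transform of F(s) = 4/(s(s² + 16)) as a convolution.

4/(s(s² + 16)) = (1/s)·(4/(s² + 16)) = L{1}·L{sin(4t)}. So f(t) = 1*(sin(4t)) = ∫₀ᵗ sin(4τ) dτ

Final answer: ∫₀ᵗ sin(4τ) dτ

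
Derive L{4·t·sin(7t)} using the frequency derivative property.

L{sin(7t)} = 7/(s² + 49). By L{t·f(t)} = -F'(s): -d/ds[7/(s² + 49)] = -(7)·(-2s)/(s² + 49)² = 14s/(s² + 49)². Then L{4·t·sin(7t)} = 4·14s/(s² + 49)² = 56s/(s² + 49)²

Final answer: 56s/(s² + 49)²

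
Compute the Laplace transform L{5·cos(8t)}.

L{cos(ωt)} = s/(s² + ω²), so L{cos(8t)} = s/(s² + 64). Then L{5·cos(8t)} = 5·s/(s² + 64) = 5s/(s² + 64)

Final answer: 5s/(s² + 64)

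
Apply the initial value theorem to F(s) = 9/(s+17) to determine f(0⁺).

f(0⁺) = lim_{s→∞} s·9/(s+17) = lim_{s→∞} 9s/(s+17) = 9

Final answer: 9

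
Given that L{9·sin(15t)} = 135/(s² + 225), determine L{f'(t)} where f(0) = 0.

L{f'(t)} = s·F(s) - f(0) = s·135/(s² + 225) - 0 = 135s/(s² + 225)

Final answer: 135s/(s² + 225)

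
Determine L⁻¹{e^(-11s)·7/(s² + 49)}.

L⁻¹{7/(s² + 49)} = sin(7t). By the time shift theorem, L⁻¹{e^(-as)F(s)} = u(t-a)f(t-a) with a=11, so L⁻¹{e^(-11s)·7/(s² + 49)} = u(t-11)·sin(7(t-11))

Final answer: u(t-11)·sin(7(t-11))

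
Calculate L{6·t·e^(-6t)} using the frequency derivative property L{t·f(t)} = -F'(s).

L{e^(-6t)} = 1/(s+6). By frequency derivative: L{t·e^(-6t)} = -d/ds[1/(s+6)] = -(-1)/(s+6)² = 1/(s+6)². Then L{6·t·e^(-6t)} = 6·1/(s+6)² = 6/(s+6)²

Final answer: 6/(s+6)²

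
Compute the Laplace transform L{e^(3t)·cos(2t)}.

L{e^(at)·cos(ωt)} = (s-a)/((s-a)² + ω²), so L{e^(3t)·cos(2t)} = (s-3)/((s-3)² + 4)

Final answer: (s-3)/((s-3)² + 4)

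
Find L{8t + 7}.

L{8t + 7} = 8·L{t} + 7·L{1} = 8/s² + 7/s

Final answer: 8/s² + 7/s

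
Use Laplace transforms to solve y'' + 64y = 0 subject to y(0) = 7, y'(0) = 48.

L{y''} + 64L{y} = 0. s²Y - 7s - 48 + 64Y = 0. Y(s² + 64) = 7s + 48. Y = (7s + 48)/(s² + 64). Inverting: y(t) = 7cos(8t) + 6sin(8t)

Final answer: y(t) = 7cos(8t) + 6sin(8t)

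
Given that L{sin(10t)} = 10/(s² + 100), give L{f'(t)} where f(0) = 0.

L{f'(t)} = s·F(s) - f(0) = s·10/(s² + 100) - 0 = 10s/(s² + 100)

Final answer: 10s/(s² + 100)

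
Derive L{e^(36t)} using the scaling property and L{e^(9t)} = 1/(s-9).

Using L{f(at)} = (1/a)F(s/a) with a=4 and f(t) = e^(9t): L{e^(36t)} = (1/4) · 1/((s/4)-9) = (1/4) · 4/(s-36) = 1/(s-36)

Final answer: 1/(s-36)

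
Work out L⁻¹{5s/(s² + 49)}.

This is the form c·s/(s² + a²) with a = 7, c = 5. L⁻¹ = 5·cos(7t)

Final answer: 5·cos(7t)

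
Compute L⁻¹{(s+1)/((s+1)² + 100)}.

Using frequency shift: L⁻¹{(s-a)/((s-a)² + b²)} = e^(at)cos(bt). Here a=-1, b=10

Final answer: e^(-t)·cos(10t)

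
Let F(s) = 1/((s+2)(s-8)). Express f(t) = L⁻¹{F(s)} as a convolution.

1/((s+2)(s-8)) = (1/(s+2))·(1/(s-8)) = L{e^(-2t)}·L{e^(8t)}. So f(t) = e^(-2t)*e^(8t) = ∫₀ᵗ e^(-2τ)·e^(8(t-τ)) dτ

Final answer: ∫₀ᵗ e^(-2τ)·e^(8(t-τ)) dτ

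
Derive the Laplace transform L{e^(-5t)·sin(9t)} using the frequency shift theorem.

Frequency shift: L{e^(at)f(t)} = F(s-a). L{e^(-5t)·sin(9t)} = 9/((s+5)² + 81)

Final answer: 9/((s+5)² + 81)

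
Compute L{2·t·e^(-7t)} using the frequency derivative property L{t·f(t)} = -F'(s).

L{e^(-7t)} = 1/(s+7). By frequency derivative: L{t·e^(-7t)} = -d/ds[1/(s+7)] = -(-1)/(s+7)² = 1/(s+7)². Then L{2·t·e^(-7t)} = 2·1/(s+7)² = 2/(s+7)²

Final answer: 2/(s+7)²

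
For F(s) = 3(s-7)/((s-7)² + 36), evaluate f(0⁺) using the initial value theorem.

f(0⁺) = lim_{s→∞} sF(s) = lim_{s→∞} 3s(s-7)/((s-7)² + 36) = 3

Final answer: 3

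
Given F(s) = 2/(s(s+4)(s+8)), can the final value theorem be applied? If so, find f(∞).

Poles of sF(s) = 2/((s+4)(s+8)) are at s = -4 and s = -8, both in the left half-plane. Theorem applies. f(∞) = lim_{s→0} sF(s) = 2/(4·8) = 1/16

Final answer: 1/16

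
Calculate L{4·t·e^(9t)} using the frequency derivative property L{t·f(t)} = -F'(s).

L{e^(9t)} = 1/(s-9). By frequency derivative: L{t·e^(9t)} = -d/ds[1/(s-9)] = -(-1)/(s-9)² = 1/(s-9)². Then L{4·t·e^(9t)} = 4·1/(s-9)² = 4/(s-9)²

Final answer: 4/(s-9)²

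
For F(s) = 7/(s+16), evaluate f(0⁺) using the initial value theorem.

f(0⁺) = lim_{s→∞} s·7/(s+16) = lim_{s→∞} 7s/(s+16) = 7

Final answer: 7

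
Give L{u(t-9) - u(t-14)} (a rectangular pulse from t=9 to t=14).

L{u(t-a)} = e^(-as)/s. L{u(t-9) - u(t-14)} = (e^(-9s) - e^(-14s))/s

Final answer: (e^(-9s) - e^(-14s))/s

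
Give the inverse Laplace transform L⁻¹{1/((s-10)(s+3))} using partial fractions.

Decompose: A/(s-10) + B/(s+3). A = 1/13, B = -1/13. f(t) = (e^(10t) - e^(-3t))/13

Final answer: (e^(10t) - e^(-3t))/13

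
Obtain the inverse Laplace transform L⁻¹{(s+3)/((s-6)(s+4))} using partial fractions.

Using partial fractions, f(t) = (9e^(6t) + e^(-4t))/10

Final answer: (9e^(6t) + e^(-4t))/10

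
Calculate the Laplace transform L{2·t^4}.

L{t^n} = n!/s^(n+1), so L{t^4} = 24/s^5. Then L{2·t^4} = 2·24/s^5 = 48/s^5

Final answer: 48/s^5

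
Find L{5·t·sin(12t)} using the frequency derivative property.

L{sin(12t)} = 12/(s² + 144). By L{t·f(t)} = -F'(s): -d/ds[12/(s² + 144)] = -(12)·(-2s)/(s² + 144)² = 24s/(s² + 144)². Then L{5·t·sin(12t)} = 5·24s/(s² + 144)² = 120s/(s² + 144)²

Final answer: 120s/(s² + 144)²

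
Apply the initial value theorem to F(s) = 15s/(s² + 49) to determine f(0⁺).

f(0⁺) = lim_{s→∞} s·15s/(s² + 49) = lim_{s→∞} 15s²/(s² + 49) = 15

Final answer: 15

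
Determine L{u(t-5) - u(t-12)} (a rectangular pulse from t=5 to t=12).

L{u(t-a)} = e^(-as)/s. L{u(t-5) - u(t-12)} = (e^(-5s) - e^(-12s))/s

Final answer: (e^(-5s) - e^(-12s))/s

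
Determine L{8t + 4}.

L{8t + 4} = 8·L{t} + 4·L{1} = 8/s² + 4/s

Final answer: 8/s² + 4/s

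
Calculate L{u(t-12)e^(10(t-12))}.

u(t-a)f(t-a) with f(t)=e^(10t). L{e^(10t)} = 1/(s-10). By time shift: e^(-12s)/(s-10)

Final answer: e^(-12s)/(s-10)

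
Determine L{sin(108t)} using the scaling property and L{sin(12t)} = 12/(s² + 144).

Using L{f(at)} = (1/a)F(s/a) with a=9: L{sin(108t)} = (1/9) · 12/((s/9)² + 144) = (1/9) · 12·81/(s² + 11664) = 108/(s² + 11664)

Final answer: 108/(s² + 11664)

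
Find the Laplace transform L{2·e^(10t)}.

L{e^(at)} = 1/(s-a), so L{e^(10t)} = 1/(s-10). Then L{2·e^(10t)} = 2/(s-10)

Final answer: 2/(s-10)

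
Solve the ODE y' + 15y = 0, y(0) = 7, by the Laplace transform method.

L{y'} + 15L{y} = 0. sY - 7 + 15Y = 0. Y(s+15) = 7. Y = 7/(s+15)

Final answer: y(t) = 7e^(-15t)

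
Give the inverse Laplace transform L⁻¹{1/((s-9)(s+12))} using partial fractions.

Decompose: A/(s-9) + B/(s+12). A = 1/21, B = -1/21. f(t) = (e^(9t) - e^(-12t))/21

Final answer: (e^(9t) - e^(-12t))/21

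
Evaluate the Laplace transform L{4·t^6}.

L{t^n} = n!/s^(n+1), so L{t^6} = 720/s^7. Then L{4·t^6} = 4·720/s^7 = 2880/s^7

Final answer: 2880/s^7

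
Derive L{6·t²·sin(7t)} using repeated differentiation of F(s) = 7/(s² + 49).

F(s) = 7/(s² + 49). F'(s) = -14s/(s² + 49)². F''(s) = -14(49 - 3s²)/(s² + 49)³ = (42s² - 686)/(s² + 49)³. So L{t²·sin(7t)} = (-1)² F''(s) = (42s² - 686)/(s² + 49)³. Then L{6·t²·sin(7t)} = 6·(42s² - 686)/(s² + 49)³ = (252s² - 4116)/(s² + 49)³

Final answer: (252s² - 4116)/(s² + 49)³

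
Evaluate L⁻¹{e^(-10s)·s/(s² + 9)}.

L⁻¹{s/(s² + 9)} = cos(3t). By the time shift theorem, L⁻¹{e^(-as)F(s)} = u(t-a)f(t-a) with a=10, so L⁻¹{e^(-10s)·s/(s² + 9)} = u(t-10)·cos(3(t-10))

Final answer: u(t-10)·cos(3(t-10))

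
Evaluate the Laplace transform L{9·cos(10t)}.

L{cos(ωt)} = s/(s² + ω²), so L{cos(10t)} = s/(s² + 100). Then L{9·cos(10t)} = 9·s/(s² + 100) = 9s/(s² + 100)

Final answer: 9s/(s² + 100)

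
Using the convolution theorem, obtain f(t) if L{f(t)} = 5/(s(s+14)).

5/(s(s+14)) = (5/s)·(1/(s+14)) = L{5}·L{e^(-14t)}. By convolution, f(t) = 5*e^(-14t) = ∫₀ᵗ 5·e^(-14τ) dτ = 5·(1 - e^(-14t))/14

Final answer: 5·(1 - e^(-14t))/14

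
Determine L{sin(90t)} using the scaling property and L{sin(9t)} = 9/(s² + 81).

Using L{f(at)} = (1/a)F(s/a) with a=10: L{sin(90t)} = (1/10) · 9/((s/10)² + 81) = (1/10) · 9·100/(s² + 8100) = 90/(s² + 8100)

Final answer: 90/(s² + 8100)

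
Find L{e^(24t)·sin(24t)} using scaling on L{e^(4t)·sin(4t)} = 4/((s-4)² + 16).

Scaling with a=6: L{e^(24t)·sin(24t)} = (1/6) · 4/((s/6-4)² + 16). Simplifying: 24/((s-24)² + 576)

Final answer: 24/((s-24)² + 576)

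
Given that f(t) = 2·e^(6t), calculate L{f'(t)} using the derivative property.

f(0) = 2, F(s) = 2/(s-6). L{f'(t)} = s·F(s) - f(0) = 2s/(s-6) - 2 = (2s - 2(s-6))/(s-6) = 12/(s-6)

Final answer: 12/(s-6)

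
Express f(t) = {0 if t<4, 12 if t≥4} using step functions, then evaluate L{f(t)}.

f(t) = 12·u(t-4). L{u(t-4)} = e^(-4s)/s, so L{f(t)} = 12·e^(-4s)/s

Final answer: 12·e^(-4s)/s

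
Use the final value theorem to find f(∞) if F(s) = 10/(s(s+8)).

f(∞) = lim_{s→0} s·10/(s(s+8)) = lim_{s→0} 10/(s+8) = 10/8 = 5/4

Final answer: 5/4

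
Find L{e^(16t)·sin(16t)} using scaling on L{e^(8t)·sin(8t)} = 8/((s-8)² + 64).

Scaling with a=2: L{e^(16t)·sin(16t)} = (1/2) · 8/((s/2-8)² + 64). Simplifying: 16/((s-16)² + 256)

Final answer: 16/((s-16)² + 256)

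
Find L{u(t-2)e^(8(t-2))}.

u(t-a)f(t-a) with f(t)=e^(8t). L{e^(8t)} = 1/(s-8). By time shift: e^(-2s)/(s-8)

Final answer: e^(-2s)/(s-8)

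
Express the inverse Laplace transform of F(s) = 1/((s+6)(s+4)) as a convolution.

1/((s+6)(s+4)) = (1/(s+6))·(1/(s+4)) = L{e^(-6t)}·L{e^(-4t)}. So f(t) = e^(-6t)*e^(-4t) = ∫₀ᵗ e^(-6τ)·e^(-4(t-τ)) dτ

Final answer: ∫₀ᵗ e^(-6τ)·e^(-4(t-τ)) dτ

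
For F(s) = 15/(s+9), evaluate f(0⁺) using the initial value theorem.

f(0⁺) = lim_{s→∞} s·15/(s+9) = lim_{s→∞} 15s/(s+9) = 15

Final answer: 15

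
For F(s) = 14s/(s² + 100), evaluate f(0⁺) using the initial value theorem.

f(0⁺) = lim_{s→∞} s·14s/(s² + 100) = lim_{s→∞} 14s²/(s² + 100) = 14

Final answer: 14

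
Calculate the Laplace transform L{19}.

L{19} = 19 · L{1} = 19/s

Final answer: 19/s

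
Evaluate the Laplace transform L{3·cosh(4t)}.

L{cosh(ωt)} = s/(s² - ω²), so L{cosh(4t)} = s/(s² - 16). Then L{3·cosh(4t)} = 3·s/(s² - 16) = 3s/(s² - 16)

Final answer: 3s/(s² - 16)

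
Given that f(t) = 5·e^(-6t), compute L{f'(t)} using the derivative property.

f(0) = 5, F(s) = 5/(s+6). L{f'(t)} = s·F(s) - f(0) = 5s/(s+6) - 5 = (5s - 5(s+6))/(s+6) = -30/(s+6)

Final answer: -30/(s+6)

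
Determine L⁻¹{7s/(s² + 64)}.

This is the form c·s/(s² + a²) with a = 8, c = 7. L⁻¹ = 7·cos(8t)

Final answer: 7·cos(8t)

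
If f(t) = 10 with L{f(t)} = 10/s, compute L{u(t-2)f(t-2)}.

Time shift theorem: L{u(t-a)f(t-a)} = e^(-as)F(s). Here a=2, F(s) = 10/s, so L{u(t-2)f(t-2)} = e^(-2s)·10/s

Final answer: e^(-2s)·10/s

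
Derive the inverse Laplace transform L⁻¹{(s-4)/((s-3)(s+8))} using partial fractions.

Using partial fractions, f(t) = (-e^(3t) + 12e^(-8t))/11

Final answer: (-e^(3t) + 12e^(-8t))/11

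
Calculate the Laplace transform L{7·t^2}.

L{t^n} = n!/s^(n+1), so L{t^2} = 2/s^3. Then L{7·t^2} = 7·2/s^3 = 14/s^3

Final answer: 14/s^3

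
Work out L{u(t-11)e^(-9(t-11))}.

u(t-a)f(t-a) with f(t)=e^(-9t). L{e^(-9t)} = 1/(s+9). By time shift: e^(-11s)/(s+9)

Final answer: e^(-11s)/(s+9)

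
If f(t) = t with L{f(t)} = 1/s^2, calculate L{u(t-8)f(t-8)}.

Time shift theorem: L{u(t-a)f(t-a)} = e^(-as)F(s). Here a=8, F(s) = 1/s^2, so L{u(t-8)f(t-8)} = e^(-8s)·1/s^2

Final answer: e^(-8s)·1/s^2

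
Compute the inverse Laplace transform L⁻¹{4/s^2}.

L⁻¹{n!/s^(n+1)} = t^n with n=1. So L⁻¹{1/s^2} = t, and L⁻¹{4/s^2} = (4/1)·t = 4·t

Final answer: 4·t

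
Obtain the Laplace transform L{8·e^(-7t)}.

L{e^(at)} = 1/(s-a), so L{e^(-7t)} = 1/(s+7). Then L{8·e^(-7t)} = 8/(s+7)

Final answer: 8/(s+7)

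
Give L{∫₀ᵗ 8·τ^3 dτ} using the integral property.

L{∫₀ᵗ f(τ)dτ} = F(s)/s with f(t) = 8t^3. F(s) = 48/s^4, so L{∫₀ᵗ 8·τ^3 dτ} = (48/s^4)/s = 48/s^5. (Check: ∫₀ᵗ 8·τ^3 dτ = 8t^4/4.)

Final answer: 48/s^5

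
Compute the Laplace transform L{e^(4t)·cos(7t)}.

L{e^(at)·cos(ωt)} = (s-a)/((s-a)² + ω²), so L{e^(4t)·cos(7t)} = (s-4)/((s-4)² + 49)

Final answer: (s-4)/((s-4)² + 49)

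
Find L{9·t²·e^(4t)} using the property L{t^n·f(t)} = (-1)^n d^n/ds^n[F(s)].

L{e^(4t)} = 1/(s-4). d/ds[1/(s-4)] = -1/(s-4)². d²/ds²[1/(s-4)] = 2/(s-4)³. So L{t²·e^(4t)} = (-1)² · 2/(s-4)³ = 2/(s-4)³. Then L{9·t²·e^(4t)} = 9·2/(s-4)³ = 18/(s-4)³

Final answer: 18/(s-4)³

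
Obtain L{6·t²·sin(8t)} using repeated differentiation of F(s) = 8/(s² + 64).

F(s) = 8/(s² + 64). F'(s) = -16s/(s² + 64)². F''(s) = -16(64 - 3s²)/(s² + 64)³ = (48s² - 1024)/(s² + 64)³. So L{t²·sin(8t)} = (-1)² F''(s) = (48s² - 1024)/(s² + 64)³. Then L{6·t²·sin(8t)} = 6·(48s² - 1024)/(s² + 64)³ = (288s² - 6144)/(s² + 64)³

Final answer: (288s² - 6144)/(s² + 64)³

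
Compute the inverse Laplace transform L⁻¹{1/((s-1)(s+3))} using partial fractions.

Decompose: A/(s-1) + B/(s+3). A = 1/4, B = -1/4. f(t) = (e^t - e^(-3t))/4

Final answer: (e^t - e^(-3t))/4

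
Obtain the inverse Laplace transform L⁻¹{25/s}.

L⁻¹{c/s} = c, so L⁻¹{25/s} = 25

Final answer: 25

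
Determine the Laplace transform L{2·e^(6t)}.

L{e^(at)} = 1/(s-a), so L{e^(6t)} = 1/(s-6). Then L{2·e^(6t)} = 2/(s-6)

Final answer: 2/(s-6)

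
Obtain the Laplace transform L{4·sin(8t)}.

L{sin(ωt)} = ω/(s² + ω²), so L{sin(8t)} = 8/(s² + 64). Then L{4·sin(8t)} = 4·8/(s² + 64) = 32/(s² + 64)

Final answer: 32/(s² + 64)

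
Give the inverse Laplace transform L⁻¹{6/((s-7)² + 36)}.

Using frequency shift, L⁻¹{6/((s-7)² + 36)} = e^(7t)·sin(6t)

Final answer: e^(7t)·sin(6t)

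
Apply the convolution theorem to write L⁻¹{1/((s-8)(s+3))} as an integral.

1/((s-8)(s+3)) = (1/(s-8))·(1/(s+3)) = L{e^(8t)}·L{e^(-3t)}. So f(t) = e^(8t)*e^(-3t) = ∫₀ᵗ e^(8τ)·e^(-3(t-τ)) dτ

Final answer: ∫₀ᵗ e^(8τ)·e^(-3(t-τ)) dτ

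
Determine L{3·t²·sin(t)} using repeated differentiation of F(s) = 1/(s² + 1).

F(s) = 1/(s² + 1). F'(s) = -2s/(s² + 1)². F''(s) = -2(1 - 3s²)/(s² + 1)³ = (6s² - 2)/(s² + 1)³. So L{t²·sin(t)} = (-1)² F''(s) = (6s² - 2)/(s² + 1)³. Then L{3·t²·sin(t)} = 3·(6s² - 2)/(s² + 1)³ = (18s² - 6)/(s² + 1)³

Final answer: (18s² - 6)/(s² + 1)³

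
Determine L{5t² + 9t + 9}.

L{5t² + 9t + 9} = 5·2/s³ + 9/s² + 9/s = 10/s³ + 9/s² + 9/s

Final answer: 10/s³ + 9/s² + 9/s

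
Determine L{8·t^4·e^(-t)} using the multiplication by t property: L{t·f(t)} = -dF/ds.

Using L{t^n·e^(at)} = n!/(s-a)^(n+1), L{t^4·e^(-t)} = 24/(s+1)^5, so L{8·t^4·e^(-t)} = 8·24/(s+1)^5 = 192/(s+1)^5

Final answer: 192/(s+1)^5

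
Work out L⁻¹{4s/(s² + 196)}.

This is the form c·s/(s² + a²) with a = 14, c = 4. L⁻¹ = 4·cos(14t)

Final answer: 4·cos(14t)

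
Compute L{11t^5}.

L{t^n} = n!/s^(n+1). So L{11t^5} = 11·5!/s^6 = 1320/s^6

Final answer: 1320/s^6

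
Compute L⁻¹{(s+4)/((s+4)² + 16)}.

Using frequency shift: L⁻¹{(s-a)/((s-a)² + b²)} = e^(at)cos(bt). Here a=-4, b=4

Final answer: e^(-4t)·cos(4t)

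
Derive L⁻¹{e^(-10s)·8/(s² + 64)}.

L⁻¹{8/(s² + 64)} = sin(8t). By the time shift theorem, L⁻¹{e^(-as)F(s)} = u(t-a)f(t-a) with a=10, so L⁻¹{e^(-10s)·8/(s² + 64)} = u(t-10)·sin(8(t-10))

Final answer: u(t-10)·sin(8(t-10))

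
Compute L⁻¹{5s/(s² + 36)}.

This is the form c·s/(s² + a²) with a = 6, c = 5. L⁻¹ = 5·cos(6t)

Final answer: 5·cos(6t)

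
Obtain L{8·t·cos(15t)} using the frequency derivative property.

L{cos(15t)} = s/(s² + 225). Derivative: d/ds[s/(s² + 225)] = [(s² + 225) - s·2s]/(s² + 225)² = (225 - s²)/(s² + 225)². So L{t·cos(15t)} = -F'(s) = (s² - 225)/(s² + 225)². Then L{8·t·cos(15t)} = 8·(s² - 225)/(s² + 225)²

Final answer: 8·(s² - 225)/(s² + 225)²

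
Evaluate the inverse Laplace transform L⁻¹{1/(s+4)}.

L⁻¹{1/(s-a)} = e^(at), so L⁻¹{1/(s+4)} = e^(-4t)

Final answer: e^(-4t)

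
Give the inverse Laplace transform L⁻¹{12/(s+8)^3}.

L⁻¹{n!/(s-a)^(n+1)} = t^n·e^(at) with n=2, a=-8. So L⁻¹{2/(s+8)^3} = t^2·e^(-8t), and L⁻¹{12/(s+8)^3} = (12/2)·t^2·e^(-8t) = 6·t^2·e^(-8t)

Final answer: 6·t^2·e^(-8t)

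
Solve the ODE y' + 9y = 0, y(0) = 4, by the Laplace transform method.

L{y'} + 9L{y} = 0. sY - 4 + 9Y = 0. Y(s+9) = 4. Y = 4/(s+9)

Final answer: y(t) = 4e^(-9t)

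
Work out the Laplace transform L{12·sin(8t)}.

L{sin(ωt)} = ω/(s² + ω²), so L{sin(8t)} = 8/(s² + 64). Then L{12·sin(8t)} = 12·8/(s² + 64) = 96/(s² + 64)

Final answer: 96/(s² + 64)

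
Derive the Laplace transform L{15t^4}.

L{15t^4} = 15 · L{t^4} = 15 · 24/s^5 = 360/s^5

Final answer: 360/s^5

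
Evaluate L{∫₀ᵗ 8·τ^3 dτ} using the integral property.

L{∫₀ᵗ f(τ)dτ} = F(s)/s with f(t) = 8t^3. F(s) = 48/s^4, so L{∫₀ᵗ 8·τ^3 dτ} = (48/s^4)/s = 48/s^5. (Check: ∫₀ᵗ 8·τ^3 dτ = 8t^4/4.)

Final answer: 48/s^5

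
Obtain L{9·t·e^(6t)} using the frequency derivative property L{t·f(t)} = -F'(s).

L{e^(6t)} = 1/(s-6). By frequency derivative: L{t·e^(6t)} = -d/ds[1/(s-6)] = -(-1)/(s-6)² = 1/(s-6)². Then L{9·t·e^(6t)} = 9·1/(s-6)² = 9/(s-6)²

Final answer: 9/(s-6)²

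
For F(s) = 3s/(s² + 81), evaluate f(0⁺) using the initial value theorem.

f(0⁺) = lim_{s→∞} s·3s/(s² + 81) = lim_{s→∞} 3s²/(s² + 81) = 3

Final answer: 3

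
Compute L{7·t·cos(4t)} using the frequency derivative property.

L{cos(4t)} = s/(s² + 16). Derivative: d/ds[s/(s² + 16)] = [(s² + 16) - s·2s]/(s² + 16)² = (16 - s²)/(s² + 16)². So L{t·cos(4t)} = -F'(s) = (s² - 16)/(s² + 16)². Then L{7·t·cos(4t)} = 7·(s² - 16)/(s² + 16)²

Final answer: 7·(s² - 16)/(s² + 16)²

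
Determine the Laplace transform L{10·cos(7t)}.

L{cos(ωt)} = s/(s² + ω²), so L{cos(7t)} = s/(s² + 49). Then L{10·cos(7t)} = 10·s/(s² + 49) = 10s/(s² + 49)

Final answer: 10s/(s² + 49)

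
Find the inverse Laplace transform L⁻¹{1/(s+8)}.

L⁻¹{1/(s-a)} = e^(at), so L⁻¹{1/(s+8)} = e^(-8t)

Final answer: e^(-8t)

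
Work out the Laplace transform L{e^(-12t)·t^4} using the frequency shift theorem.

L{e^(at)·t^n} = n!/(s-a)^(n+1), so L{e^(-12t)·t^4} = 24/(s+12)^5

Final answer: 24/(s+12)^5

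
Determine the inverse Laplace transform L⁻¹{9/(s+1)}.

L⁻¹{1/(s-a)} = e^(at), so L⁻¹{1/(s+1)} = e^(-t), and L⁻¹{9/(s+1)} = 9·e^(-t)

Final answer: 9·e^(-t)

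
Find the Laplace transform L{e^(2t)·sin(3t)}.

L{e^(at)·sin(ωt)} = ω/((s-a)² + ω²), so L{e^(2t)·sin(3t)} = 3/((s-2)² + 9)

Final answer: 3/((s-2)² + 9)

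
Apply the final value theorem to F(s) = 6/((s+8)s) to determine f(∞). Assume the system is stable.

f(∞) = lim_{s→0} sF(s) = lim_{s→0} 6/(s+8) = 3/4

Final answer: 3/4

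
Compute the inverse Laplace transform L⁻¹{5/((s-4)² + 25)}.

Using frequency shift, L⁻¹{5/((s-4)² + 25)} = e^(4t)·sin(5t)

Final answer: e^(4t)·sin(5t)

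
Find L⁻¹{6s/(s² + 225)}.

This is the form c·s/(s² + a²) with a = 15, c = 6. L⁻¹ = 6·cos(15t)

Final answer: 6·cos(15t)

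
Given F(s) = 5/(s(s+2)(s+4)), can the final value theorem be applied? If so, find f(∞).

Poles of sF(s) = 5/((s+2)(s+4)) are at s = -2 and s = -4, both in the left half-plane. Theorem applies. f(∞) = lim_{s→0} sF(s) = 5/(2·4) = 5/8

Final answer: 5/8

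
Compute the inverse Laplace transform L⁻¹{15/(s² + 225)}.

L⁻¹{15/(s² + 225)} = sin(15t)

Final answer: sin(15t)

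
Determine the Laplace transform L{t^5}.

L{t^n} = n!/s^(n+1), so L{t^5} = 120/s^6

Final answer: 120/s^6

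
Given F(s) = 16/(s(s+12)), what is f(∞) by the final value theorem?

f(∞) = lim_{s→0} s·16/(s(s+12)) = lim_{s→0} 16/(s+12) = 16/12 = 4/3

Final answer: 4/3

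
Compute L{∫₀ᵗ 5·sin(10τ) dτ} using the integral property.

L{∫₀ᵗ f(τ)dτ} = F(s)/s with F(s) = 50/(s² + 100), so the result is (50/(s² + 100))/s = 50/(s(s² + 100))

Final answer: 50/(s(s² + 100))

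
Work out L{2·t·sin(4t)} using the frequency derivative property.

L{sin(4t)} = 4/(s² + 16). By L{t·f(t)} = -F'(s): -d/ds[4/(s² + 16)] = -(4)·(-2s)/(s² + 16)² = 8s/(s² + 16)². Then L{2·t·sin(4t)} = 2·8s/(s² + 16)² = 16s/(s² + 16)²

Final answer: 16s/(s² + 16)²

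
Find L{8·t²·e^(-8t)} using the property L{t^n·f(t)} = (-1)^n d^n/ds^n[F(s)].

L{e^(-8t)} = 1/(s+8). d/ds[1/(s+8)] = -1/(s+8)². d²/ds²[1/(s+8)] = 2/(s+8)³. So L{t²·e^(-8t)} = (-1)² · 2/(s+8)³ = 2/(s+8)³. Then L{8·t²·e^(-8t)} = 8·2/(s+8)³ = 16/(s+8)³

Final answer: 16/(s+8)³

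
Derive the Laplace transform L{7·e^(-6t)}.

L{e^(at)} = 1/(s-a), so L{e^(-6t)} = 1/(s+6). Then L{7·e^(-6t)} = 7/(s+6)

Final answer: 7/(s+6)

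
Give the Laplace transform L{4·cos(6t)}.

L{cos(ωt)} = s/(s² + ω²), so L{cos(6t)} = s/(s² + 36). Then L{4·cos(6t)} = 4·s/(s² + 36) = 4s/(s² + 36)

Final answer: 4s/(s² + 36)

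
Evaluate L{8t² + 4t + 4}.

L{8t² + 4t + 4} = 8·2/s³ + 4/s² + 4/s = 16/s³ + 4/s² + 4/s

Final answer: 16/s³ + 4/s² + 4/s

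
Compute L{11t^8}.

L{t^n} = n!/s^(n+1). So L{11t^8} = 11·8!/s^9 = 443520/s^9

Final answer: 443520/s^9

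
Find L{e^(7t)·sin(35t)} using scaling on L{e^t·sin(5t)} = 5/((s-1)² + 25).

Scaling with a=7: L{e^(7t)·sin(35t)} = (1/7) · 5/((s/7-1)² + 25). Simplifying: 35/((s-7)² + 1225)

Final answer: 35/((s-7)² + 1225)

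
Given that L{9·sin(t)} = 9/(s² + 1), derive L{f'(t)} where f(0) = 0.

L{f'(t)} = s·F(s) - f(0) = s·9/(s² + 1) - 0 = 9s/(s² + 1)

Final answer: 9s/(s² + 1)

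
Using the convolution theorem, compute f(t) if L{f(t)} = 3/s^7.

3/s^7 = (3/s)·(1/s^6) = L{3}·L{t^5/120}. By convolution, f(t) = 3*t^5/120 = ∫₀ᵗ 3·τ^5/120 dτ = 3·t^6/720

Final answer: 3·t^6/720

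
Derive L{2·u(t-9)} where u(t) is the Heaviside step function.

L{u(t-a)} = e^(-as)/s. Here a=9, so L{u(t-9)} = e^(-9s)/s, and L{2·u(t-9)} = 2·e^(-9s)/s

Final answer: 2·e^(-9s)/s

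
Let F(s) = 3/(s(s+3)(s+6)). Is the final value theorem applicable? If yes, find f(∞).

Poles of sF(s) = 3/((s+3)(s+6)) are at s = -3 and s = -6, both in the left half-plane. Theorem applies. f(∞) = lim_{s→0} sF(s) = 3/(3·6) = 1/6

Final answer: 1/6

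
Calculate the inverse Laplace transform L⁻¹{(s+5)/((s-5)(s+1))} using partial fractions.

Using partial fractions, f(t) = (10e^(5t) - 4e^(-t))/6

Final answer: (10e^(5t) - 4e^(-t))/6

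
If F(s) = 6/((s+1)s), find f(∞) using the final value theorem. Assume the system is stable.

f(∞) = lim_{s→0} sF(s) = lim_{s→0} 6/(s+1) = 6

Final answer: 6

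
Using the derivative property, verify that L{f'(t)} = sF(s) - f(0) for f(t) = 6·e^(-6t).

f'(t) = -36e^(-6t). Direct: L{f'(t)} = -36/(s+6). Property: s·6/(s+6) - 6 = (6s - 6(s+6))/(s+6) = -36/(s+6). ✓

Final answer: -36/(s+6)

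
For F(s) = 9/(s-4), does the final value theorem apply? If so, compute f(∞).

sF(s) = 9s/(s-4) has a pole at s = 4 in the right half-plane. Theorem does NOT apply (unstable system; f(t) = 9·e^(4t) grows without bound).

Final answer: Not applicable (unstable)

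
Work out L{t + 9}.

L{t + 9} = L{t} + 9·L{1} = 1/s² + 9/s

Final answer: 1/s² + 9/s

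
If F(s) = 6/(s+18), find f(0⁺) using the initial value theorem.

f(0⁺) = lim_{s→∞} s·6/(s+18) = lim_{s→∞} 6s/(s+18) = 6

Final answer: 6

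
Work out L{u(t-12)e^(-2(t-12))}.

u(t-a)f(t-a) with f(t)=e^(-2t). L{e^(-2t)} = 1/(s+2). By time shift: e^(-12s)/(s+2)

Final answer: e^(-12s)/(s+2)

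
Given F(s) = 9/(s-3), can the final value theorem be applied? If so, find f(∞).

sF(s) = 9s/(s-3) has a pole at s = 3 in the right half-plane. Theorem does NOT apply (unstable system; f(t) = 9·e^(3t) grows without bound).

Final answer: Not applicable (unstable)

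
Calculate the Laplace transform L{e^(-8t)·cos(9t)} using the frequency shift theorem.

Frequency shift: L{e^(at)f(t)} = F(s-a). L{e^(-8t)·cos(9t)} = (s+8)/((s+8)² + 81)

Final answer: (s+8)/((s+8)² + 81)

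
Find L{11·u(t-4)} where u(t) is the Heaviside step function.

L{u(t-a)} = e^(-as)/s. Here a=4, so L{u(t-4)} = e^(-4s)/s, and L{11·u(t-4)} = 11·e^(-4s)/s

Final answer: 11·e^(-4s)/s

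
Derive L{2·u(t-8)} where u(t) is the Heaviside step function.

L{u(t-a)} = e^(-as)/s. Here a=8, so L{u(t-8)} = e^(-8s)/s, and L{2·u(t-8)} = 2·e^(-8s)/s

Final answer: 2·e^(-8s)/s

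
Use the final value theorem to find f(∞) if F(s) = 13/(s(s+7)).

f(∞) = lim_{s→0} s·13/(s(s+7)) = lim_{s→0} 13/(s+7) = 13/7 = 13/7

Final answer: 13/7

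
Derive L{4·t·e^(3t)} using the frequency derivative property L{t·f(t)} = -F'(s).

L{e^(3t)} = 1/(s-3). By frequency derivative: L{t·e^(3t)} = -d/ds[1/(s-3)] = -(-1)/(s-3)² = 1/(s-3)². Then L{4·t·e^(3t)} = 4·1/(s-3)² = 4/(s-3)²

Final answer: 4/(s-3)²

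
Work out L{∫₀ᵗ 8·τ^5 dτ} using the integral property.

L{∫₀ᵗ f(τ)dτ} = F(s)/s with f(t) = 8t^5. F(s) = 960/s^6, so L{∫₀ᵗ 8·τ^5 dτ} = (960/s^6)/s = 960/s^7. (Check: ∫₀ᵗ 8·τ^5 dτ = 8t^6/6.)

Final answer: 960/s^7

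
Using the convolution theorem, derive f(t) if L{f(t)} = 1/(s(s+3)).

1/(s(s+3)) = (1/s)·(1/(s+3)) = L{1}·L{e^(-3t)}. By convolution, f(t) = 1*e^(-3t) = ∫₀ᵗ 1·e^(-3τ) dτ = (1 - e^(-3t))/3

Final answer: (1 - e^(-3t))/3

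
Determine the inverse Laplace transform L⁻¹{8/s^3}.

L⁻¹{n!/s^(n+1)} = t^n with n=2. So L⁻¹{2/s^3} = t^2, and L⁻¹{8/s^3} = (8/2)·t^2 = 4·t^2

Final answer: 4·t^2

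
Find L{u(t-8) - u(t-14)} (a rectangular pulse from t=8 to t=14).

L{u(t-a)} = e^(-as)/s. L{u(t-8) - u(t-14)} = (e^(-8s) - e^(-14s))/s

Final answer: (e^(-8s) - e^(-14s))/s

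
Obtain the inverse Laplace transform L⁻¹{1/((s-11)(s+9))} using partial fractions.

Decompose: A/(s-11) + B/(s+9). A = 1/20, B = -1/20. f(t) = (e^(11t) - e^(-9t))/20

Final answer: (e^(11t) - e^(-9t))/20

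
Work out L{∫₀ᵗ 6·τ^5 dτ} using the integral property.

L{∫₀ᵗ f(τ)dτ} = F(s)/s with f(t) = 6t^5. F(s) = 720/s^6, so L{∫₀ᵗ 6·τ^5 dτ} = (720/s^6)/s = 720/s^7. (Check: ∫₀ᵗ 6·τ^5 dτ = 6t^6/6.)

Final answer: 720/s^7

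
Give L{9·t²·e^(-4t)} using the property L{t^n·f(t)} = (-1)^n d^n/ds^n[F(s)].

L{e^(-4t)} = 1/(s+4). d/ds[1/(s+4)] = -1/(s+4)². d²/ds²[1/(s+4)] = 2/(s+4)³. So L{t²·e^(-4t)} = (-1)² · 2/(s+4)³ = 2/(s+4)³. Then L{9·t²·e^(-4t)} = 9·2/(s+4)³ = 18/(s+4)³

Final answer: 18/(s+4)³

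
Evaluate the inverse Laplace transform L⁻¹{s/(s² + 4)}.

L⁻¹{s/(s² + 4)} = cos(2t)

Final answer: cos(2t)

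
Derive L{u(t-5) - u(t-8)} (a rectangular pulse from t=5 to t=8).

L{u(t-a)} = e^(-as)/s. L{u(t-5) - u(t-8)} = (e^(-5s) - e^(-8s))/s

Final answer: (e^(-5s) - e^(-8s))/s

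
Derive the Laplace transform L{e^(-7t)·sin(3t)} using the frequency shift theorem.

Frequency shift: L{e^(at)f(t)} = F(s-a). L{e^(-7t)·sin(3t)} = 3/((s+7)² + 9)

Final answer: 3/((s+7)² + 9)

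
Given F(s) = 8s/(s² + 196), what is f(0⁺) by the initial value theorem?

f(0⁺) = lim_{s→∞} s·8s/(s² + 196) = lim_{s→∞} 8s²/(s² + 196) = 8

Final answer: 8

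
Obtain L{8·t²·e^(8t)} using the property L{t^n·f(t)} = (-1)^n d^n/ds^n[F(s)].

L{e^(8t)} = 1/(s-8). d/ds[1/(s-8)] = -1/(s-8)². d²/ds²[1/(s-8)] = 2/(s-8)³. So L{t²·e^(8t)} = (-1)² · 2/(s-8)³ = 2/(s-8)³. Then L{8·t²·e^(8t)} = 8·2/(s-8)³ = 16/(s-8)³

Final answer: 16/(s-8)³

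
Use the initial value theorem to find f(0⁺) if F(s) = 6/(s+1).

f(0⁺) = lim_{s→∞} s·6/(s+1) = lim_{s→∞} 6s/(s+1) = 6

Final answer: 6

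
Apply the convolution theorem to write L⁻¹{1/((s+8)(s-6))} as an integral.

1/((s+8)(s-6)) = (1/(s+8))·(1/(s-6)) = L{e^(-8t)}·L{e^(6t)}. So f(t) = e^(-8t)*e^(6t) = ∫₀ᵗ e^(-8τ)·e^(6(t-τ)) dτ

Final answer: ∫₀ᵗ e^(-8τ)·e^(6(t-τ)) dτ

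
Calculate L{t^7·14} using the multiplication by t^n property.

L{14} = 14/s. d^1/ds^1[1/s] = -1/s². d^2/ds^2[1/s] = 2/s^3. d^3/ds^3[1/s] = -6/s^4. d^4/ds^4[1/s] = 24/s^5. d^5/ds^5[1/s] = -120/s^6. d^6/ds^6[1/s] = 720/s^7. d^7/ds^7[1/s] = -5040/s^8. So L{t^7} = (-1)^{7}·-5040/s^8 = 5040/s^8. Then L{t^7·14} = 14·5040/s^8 = 70560/s^8

Final answer: 70560/s^8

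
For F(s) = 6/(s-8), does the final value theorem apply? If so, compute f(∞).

sF(s) = 6s/(s-8) has a pole at s = 8 in the right half-plane. Theorem does NOT apply (unstable system; f(t) = 6·e^(8t) grows without bound).

Final answer: Not applicable (unstable)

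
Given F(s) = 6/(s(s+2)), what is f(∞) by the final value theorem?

f(∞) = lim_{s→0} s·6/(s(s+2)) = lim_{s→0} 6/(s+2) = 6/2 = 3

Final answer: 3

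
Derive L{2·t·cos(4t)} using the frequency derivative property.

L{cos(4t)} = s/(s² + 16). Derivative: d/ds[s/(s² + 16)] = [(s² + 16) - s·2s]/(s² + 16)² = (16 - s²)/(s² + 16)². So L{t·cos(4t)} = -F'(s) = (s² - 16)/(s² + 16)². Then L{2·t·cos(4t)} = 2·(s² - 16)/(s² + 16)²

Final answer: 2·(s² - 16)/(s² + 16)²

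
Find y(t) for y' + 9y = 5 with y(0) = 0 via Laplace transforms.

sY + 9Y = 5/s. Y = 5/(s(s+9)). Partial fractions: Y = 5/9/s - 5/9/(s+9)

Final answer: y(t) = 5/9(1 - e^(-9t))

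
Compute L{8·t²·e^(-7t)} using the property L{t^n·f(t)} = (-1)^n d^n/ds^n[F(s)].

L{e^(-7t)} = 1/(s+7). d/ds[1/(s+7)] = -1/(s+7)². d²/ds²[1/(s+7)] = 2/(s+7)³. So L{t²·e^(-7t)} = (-1)² · 2/(s+7)³ = 2/(s+7)³. Then L{8·t²·e^(-7t)} = 8·2/(s+7)³ = 16/(s+7)³

Final answer: 16/(s+7)³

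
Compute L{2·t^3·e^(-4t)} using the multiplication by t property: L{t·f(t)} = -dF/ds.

Using L{t^n·e^(at)} = n!/(s-a)^(n+1), L{t^3·e^(-4t)} = 6/(s+4)^4, so L{2·t^3·e^(-4t)} = 2·6/(s+4)^4 = 12/(s+4)^4

Final answer: 12/(s+4)^4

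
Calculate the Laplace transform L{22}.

L{22} = 22 · L{1} = 22/s

Final answer: 22/s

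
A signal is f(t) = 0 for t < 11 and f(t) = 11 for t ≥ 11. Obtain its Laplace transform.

f(t) = 11·u(t-11). L{u(t-11)} = e^(-11s)/s, so L{f(t)} = 11·e^(-11s)/s

Final answer: 11·e^(-11s)/s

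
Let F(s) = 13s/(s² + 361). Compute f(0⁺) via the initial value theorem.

f(0⁺) = lim_{s→∞} s·13s/(s² + 361) = lim_{s→∞} 13s²/(s² + 361) = 13

Final answer: 13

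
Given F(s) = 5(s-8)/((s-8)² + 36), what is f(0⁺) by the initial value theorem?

f(0⁺) = lim_{s→∞} sF(s) = lim_{s→∞} 5s(s-8)/((s-8)² + 36) = 5

Final answer: 5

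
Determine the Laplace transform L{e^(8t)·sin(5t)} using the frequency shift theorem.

Frequency shift: L{e^(at)f(t)} = F(s-a). L{e^(8t)·sin(5t)} = 5/((s-8)² + 25)

Final answer: 5/((s-8)² + 25)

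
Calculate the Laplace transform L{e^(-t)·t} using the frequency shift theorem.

L{e^(at)·t^n} = n!/(s-a)^(n+1), so L{e^(-t)·t} = 1/(s+1)^2

Final answer: 1/(s+1)^2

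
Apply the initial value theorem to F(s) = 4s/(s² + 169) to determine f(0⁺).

f(0⁺) = lim_{s→∞} s·4s/(s² + 169) = lim_{s→∞} 4s²/(s² + 169) = 4

Final answer: 4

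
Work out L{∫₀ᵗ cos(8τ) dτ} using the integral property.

L{∫₀ᵗ f(τ)dτ} = F(s)/s with F(s) = s/(s² + 64), so the result is (s/(s² + 64))/s = 1/(s² + 64)

Final answer: 1/(s² + 64)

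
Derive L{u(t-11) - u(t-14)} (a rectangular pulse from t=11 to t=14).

L{u(t-a)} = e^(-as)/s. L{u(t-11) - u(t-14)} = (e^(-11s) - e^(-14s))/s

Final answer: (e^(-11s) - e^(-14s))/s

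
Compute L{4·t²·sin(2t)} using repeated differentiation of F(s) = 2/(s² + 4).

F(s) = 2/(s² + 4). F'(s) = -4s/(s² + 4)². F''(s) = -4(4 - 3s²)/(s² + 4)³ = (12s² - 16)/(s² + 4)³. So L{t²·sin(2t)} = (-1)² F''(s) = (12s² - 16)/(s² + 4)³. Then L{4·t²·sin(2t)} = 4·(12s² - 16)/(s² + 4)³ = (48s² - 64)/(s² + 4)³

Final answer: (48s² - 64)/(s² + 4)³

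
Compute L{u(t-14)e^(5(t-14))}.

u(t-a)f(t-a) with f(t)=e^(5t). L{e^(5t)} = 1/(s-5). By time shift: e^(-14s)/(s-5)

Final answer: e^(-14s)/(s-5)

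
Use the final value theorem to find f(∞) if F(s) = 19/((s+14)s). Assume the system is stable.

f(∞) = lim_{s→0} sF(s) = lim_{s→0} 19/(s+14) = 19/14

Final answer: 19/14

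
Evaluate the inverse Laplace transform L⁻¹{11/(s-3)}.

L⁻¹{1/(s-a)} = e^(at), so L⁻¹{1/(s-3)} = e^(3t), and L⁻¹{11/(s-3)} = 11·e^(3t)

Final answer: 11·e^(3t)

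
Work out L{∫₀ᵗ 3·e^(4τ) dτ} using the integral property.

L{∫₀ᵗ f(τ)dτ} = F(s)/s with F(s) = 3/(s-4), so L{∫₀ᵗ 3·e^(4τ) dτ} = 3/(s(s-4))

Final answer: 3/(s(s-4))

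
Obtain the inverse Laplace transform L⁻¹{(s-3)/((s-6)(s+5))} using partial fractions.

Using partial fractions, f(t) = (3e^(6t) + 8e^(-5t))/11

Final answer: (3e^(6t) + 8e^(-5t))/11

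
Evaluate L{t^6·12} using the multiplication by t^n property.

L{12} = 12/s. d^1/ds^1[1/s] = -1/s². d^2/ds^2[1/s] = 2/s^3. d^3/ds^3[1/s] = -6/s^4. d^4/ds^4[1/s] = 24/s^5. d^5/ds^5[1/s] = -120/s^6. d^6/ds^6[1/s] = 720/s^7. So L{t^6} = (-1)^{6}·720/s^7 = 720/s^7. Then L{t^6·12} = 12·720/s^7 = 8640/s^7

Final answer: 8640/s^7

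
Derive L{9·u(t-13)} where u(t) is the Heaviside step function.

L{u(t-a)} = e^(-as)/s. Here a=13, so L{u(t-13)} = e^(-13s)/s, and L{9·u(t-13)} = 9·e^(-13s)/s

Final answer: 9·e^(-13s)/s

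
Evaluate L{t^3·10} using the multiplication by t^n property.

L{10} = 10/s. d^1/ds^1[1/s] = -1/s². d^2/ds^2[1/s] = 2/s^3. d^3/ds^3[1/s] = -6/s^4. So L{t^3} = (-1)^{3}·-6/s^4 = 6/s^4. Then L{t^3·10} = 10·6/s^4 = 60/s^4

Final answer: 60/s^4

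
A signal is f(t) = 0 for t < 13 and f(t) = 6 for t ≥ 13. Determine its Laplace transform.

f(t) = 6·u(t-13). L{u(t-13)} = e^(-13s)/s, so L{f(t)} = 6·e^(-13s)/s

Final answer: 6·e^(-13s)/s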